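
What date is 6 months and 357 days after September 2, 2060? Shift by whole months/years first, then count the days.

Adding 6 months and 357 days from September 2, 2060: first the month/year part, then the days.
month 9 + 6 = 15, which is month 3 of year 2061 → March 2061.
Day 2 is valid in March, giving March 2, 2061.
Now add 357 days from March 2, 2061.
March has 31 days, so 31 − 2 = 29 days remain after March 2, 2061; 357 − 29 = 328 left.
April 2061 has 30 days: 328 − 30 = 298 left.
May 2061 has 31 days: 298 − 31 = 267 left.
June 2061 has 30 days: 267 − 30 = 237 left.
July 2061 has 31 days: 237 − 31 = 206 left.
August 2061 has 31 days: 206 − 31 = 175 left.
September 2061 has 30 days: 175 − 30 = 145 left.
October 2061 has 31 days: 145 − 31 = 114 left.
November 2061 has 30 days: 114 − 30 = 84 left.
December 2061 has 31 days: 84 − 31 = 53 left.
January 2062 has 31 days: 53 − 31 = 22 left.
22 days into February 2062 → February 22, 2062.

February 22, 2062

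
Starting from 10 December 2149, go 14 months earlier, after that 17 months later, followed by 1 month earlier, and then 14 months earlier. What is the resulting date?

December 10, 2148

Going back 14 months from December 10, 2149:
month 12 − 14 = -2, which is month 10 of year 2148 → October 2148.
Day 10 is valid in October, giving October 10, 2148.
Counting forward 17 months from October 10, 2148:
month 10 + 17 = 27, which is month 3 of year 2150 → March 2150.
Day 10 is valid in March, giving March 10, 2150.
Going back 1 month from March 10, 2150:
month 3 − 1 = 2 → February 2150.
Day 10 is valid in February, giving February 10, 2150.
Counting back 14 months from February 10, 2150:
month 2 − 14 = -12, which is month 12 of year 2148 → December 2148.
Day 10 is valid in December, giving December 10, 2148.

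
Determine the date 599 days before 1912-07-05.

November 14, 1910

Subtracting 599 days from July 5, 1912.
Going back 5 days from July 5, 1912 reaches the end of the previous month; 599 − 5 = 594 left.
June 1912 has 30 days: 594 − 30 = 564 left.
May 1912 has 31 days: 564 − 31 = 533 left.
April 1912 has 30 days: 533 − 30 = 503 left.
March 1912 has 31 days: 503 − 31 = 472 left.
February 1912 has 29 days (1912 is a leap year): 472 − 29 = 443 left.
January 1912 has 31 days: 443 − 31 = 412 left.
December 1911 has 31 days: 412 − 31 = 381 left.
November 1911 has 30 days: 381 − 30 = 351 left.
October 1911 has 31 days: 351 − 31 = 320 left.
September 1911 has 30 days: 320 − 30 = 290 left.
August 1911 has 31 days: 290 − 31 = 259 left.
July 1911 has 31 days: 259 − 31 = 228 left.
June 1911 has 30 days: 228 − 30 = 198 left.
May 1911 has 31 days: 198 − 31 = 167 left.
April 1911 has 30 days: 167 − 30 = 137 left.
March 1911 has 31 days: 137 − 31 = 106 left.
February 1911 has 28 days (1911 is not a leap year): 106 − 28 = 78 left.
January 1911 has 31 days: 78 − 31 = 47 left.
December 1910 has 31 days: 47 − 31 = 16 left.
November 1910 has 30 days; 30 − 16 = 14 → November 14, 1910.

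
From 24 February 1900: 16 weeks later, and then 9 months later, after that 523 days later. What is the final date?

Advancing 16 weeks (= 112 days) from February 24, 1900:
February has 28 days, so 28 − 24 = 4 days remain after February 24, 1900; 112 − 4 = 108 left.
March 1900 has 31 days: 108 − 31 = 77 left.
April 1900 has 30 days: 77 − 30 = 47 left.
May 1900 has 31 days: 47 − 31 = 16 left.
16 days into June 1900 → June 16, 1900.
Counting forward 9 months from June 16, 1900:
month 6 + 9 = 15, which is month 3 of year 1901 → March 1901.
Day 16 is valid in March, giving March 16, 1901.
Adding 523 days from March 16, 1901:
March has 31 days, so 31 − 16 = 15 days remain after March 16, 1901; 523 − 15 = 508 left.
April 1901 has 30 days: 508 − 30 = 478 left.
May 1901 has 31 days: 478 − 31 = 447 left.
June 1901 has 30 days: 447 − 30 = 417 left.
July 1901 has 31 days: 417 − 31 = 386 left.
August 1901 has 31 days: 386 − 31 = 355 left.
September 1901 has 30 days: 355 − 30 = 325 left.
October 1901 has 31 days: 325 − 31 = 294 left.
November 1901 has 30 days: 294 − 30 = 264 left.
December 1901 has 31 days: 264 − 31 = 233 left.
January 1902 has 31 days: 233 − 31 = 202 left.
February 1902 has 28 days (1902 is not a leap year): 202 − 28 = 174 left.
March 1902 has 31 days: 174 − 31 = 143 left.
April 1902 has 30 days: 143 − 30 = 113 left.
May 1902 has 31 days: 113 − 31 = 82 left.
June 1902 has 30 days: 82 − 30 = 52 left.
July 1902 has 31 days: 52 − 31 = 21 left.
21 days into August 1902 → August 21, 1902.

August 21, 1902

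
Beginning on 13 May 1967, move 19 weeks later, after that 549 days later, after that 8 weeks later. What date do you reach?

May 20, 1969

Advancing 19 weeks (= 133 days) from May 13, 1967:
May has 31 days, so 31 − 13 = 18 days remain after May 13, 1967; 133 − 18 = 115 left.
June 1967 has 30 days: 115 − 30 = 85 left.
July 1967 has 31 days: 85 − 31 = 54 left.
August 1967 has 31 days: 54 − 31 = 23 left.
23 days into September 1967 → September 23, 1967.
Advancing 549 days from September 23, 1967:
September has 30 days, so 30 − 23 = 7 days remain after September 23, 1967; 549 − 7 = 542 left.
October 1967 has 31 days: 542 − 31 = 511 left.
November 1967 has 30 days: 511 − 30 = 481 left.
December 1967 has 31 days: 481 − 31 = 450 left.
January 1968 has 31 days: 450 − 31 = 419 left.
February 1968 has 29 days (1968 is a leap year): 419 − 29 = 390 left.
March 1968 has 31 days: 390 − 31 = 359 left.
April 1968 has 30 days: 359 − 30 = 329 left.
May 1968 has 31 days: 329 − 31 = 298 left.
June 1968 has 30 days: 298 − 30 = 268 left.
July 1968 has 31 days: 268 − 31 = 237 left.
August 1968 has 31 days: 237 − 31 = 206 left.
September 1968 has 30 days: 206 − 30 = 176 left.
October 1968 has 31 days: 176 − 31 = 145 left.
November 1968 has 30 days: 145 − 30 = 115 left.
December 1968 has 31 days: 115 − 31 = 84 left.
January 1969 has 31 days: 84 − 31 = 53 left.
February 1969 has 28 days (1969 is not a leap year): 53 − 28 = 25 left.
25 days into March 1969 → March 25, 1969.
Advancing 8 weeks (= 56 days) from March 25, 1969:
March has 31 days, so 31 − 25 = 6 days remain after March 25, 1969; 56 − 6 = 50 left.
April 1969 has 30 days: 50 − 30 = 20 left.
20 days into May 1969 → May 20, 1969.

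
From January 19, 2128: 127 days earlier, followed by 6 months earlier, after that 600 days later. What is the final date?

Going back 127 days from January 19, 2128:
Going back 19 days from January 19, 2128 reaches the end of the previous month; 127 − 19 = 108 left.
December 2127 has 31 days: 108 − 31 = 77 left.
November 2127 has 30 days: 77 − 30 = 47 left.
October 2127 has 31 days: 47 − 31 = 16 left.
September 2127 has 30 days; 30 − 16 = 14 → September 14, 2127.
Going back 6 months from September 14, 2127:
month 9 − 6 = 3 → March 2127.
Day 14 is valid in March, giving March 14, 2127.
Advancing 600 days from March 14, 2127:
March has 31 days, so 31 − 14 = 17 days remain after March 14, 2127; 600 − 17 = 583 left.
April 2127 has 30 days: 583 − 30 = 553 left.
May 2127 has 31 days: 553 − 31 = 522 left.
June 2127 has 30 days: 522 − 30 = 492 left.
July 2127 has 31 days: 492 − 31 = 461 left.
August 2127 has 31 days: 461 − 31 = 430 left.
September 2127 has 30 days: 430 − 30 = 400 left.
October 2127 has 31 days: 400 − 31 = 369 left.
November 2127 has 30 days: 369 − 30 = 339 left.
December 2127 has 31 days: 339 − 31 = 308 left.
January 2128 has 31 days: 308 − 31 = 277 left.
February 2128 has 29 days (2128 is a leap year): 277 − 29 = 248 left.
March 2128 has 31 days: 248 − 31 = 217 left.
April 2128 has 30 days: 217 − 30 = 187 left.
May 2128 has 31 days: 187 − 31 = 156 left.
June 2128 has 30 days: 156 − 30 = 126 left.
July 2128 has 31 days: 126 − 31 = 95 left.
August 2128 has 31 days: 95 − 31 = 64 left.
September 2128 has 30 days: 64 − 30 = 34 left.
October 2128 has 31 days: 34 − 31 = 3 left.
3 days into November 2128 → November 3, 2128.

November 3, 2128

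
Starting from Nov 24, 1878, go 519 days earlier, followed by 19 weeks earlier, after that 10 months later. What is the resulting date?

Counting back 519 days from November 24, 1878:
Going back 24 days from November 24, 1878 reaches the end of the previous month; 519 − 24 = 495 left.
October 1878 has 31 days: 495 − 31 = 464 left.
September 1878 has 30 days: 464 − 30 = 434 left.
August 1878 has 31 days: 434 − 31 = 403 left.
July 1878 has 31 days: 403 − 31 = 372 left.
June 1878 has 30 days: 372 − 30 = 342 left.
May 1878 has 31 days: 342 − 31 = 311 left.
April 1878 has 30 days: 311 − 30 = 281 left.
March 1878 has 31 days: 281 − 31 = 250 left.
February 1878 has 28 days (1878 is not a leap year): 250 − 28 = 222 left.
January 1878 has 31 days: 222 − 31 = 191 left.
December 1877 has 31 days: 191 − 31 = 160 left.
November 1877 has 30 days: 160 − 30 = 130 left.
October 1877 has 31 days: 130 − 31 = 99 left.
September 1877 has 30 days: 99 − 30 = 69 left.
August 1877 has 31 days: 69 − 31 = 38 left.
July 1877 has 31 days: 38 − 31 = 7 left.
June 1877 has 30 days; 30 − 7 = 23 → June 23, 1877.
Going back 19 weeks (= 133 days) from June 23, 1877:
Going back 23 days from June 23, 1877 reaches the end of the previous month; 133 − 23 = 110 left.
May 1877 has 31 days: 110 − 31 = 79 left.
April 1877 has 30 days: 79 − 30 = 49 left.
March 1877 has 31 days: 49 − 31 = 18 left.
February 1877 has 28 days; 28 − 18 = 10 → February 10, 1877.
Adding 10 months from February 10, 1877:
month 2 + 10 = 12 → December 1877.
Day 10 is valid in December, giving December 10, 1877.

December 10, 1877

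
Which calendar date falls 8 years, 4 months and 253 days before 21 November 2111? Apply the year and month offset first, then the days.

Counting back 8 years, 4 months and 253 days from November 21, 2111: first the month/year part, then the days.
-8 years → 2103; month 11 − 4 = 7 → July 2103.
Day 21 is valid in July, giving July 21, 2103.
Now subtract 253 days from July 21, 2103.
Going back 21 days from July 21, 2103 reaches the end of the previous month; 253 − 21 = 232 left.
June 2103 has 30 days: 232 − 30 = 202 left.
May 2103 has 31 days: 202 − 31 = 171 left.
April 2103 has 30 days: 171 − 30 = 141 left.
March 2103 has 31 days: 141 − 31 = 110 left.
February 2103 has 28 days (2103 is not a leap year): 110 − 28 = 82 left.
January 2103 has 31 days: 82 − 31 = 51 left.
December 2102 has 31 days: 51 − 31 = 20 left.
November 2102 has 30 days; 30 − 20 = 10 → November 10, 2102.

November 10, 2102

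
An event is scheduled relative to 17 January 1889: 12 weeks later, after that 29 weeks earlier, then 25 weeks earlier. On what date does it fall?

March 29, 1888

Counting forward 12 weeks (= 84 days) from January 17, 1889:
January has 31 days, so 31 − 17 = 14 days remain after January 17, 1889; 84 − 14 = 70 left.
February 1889 has 28 days (1889 is not a leap year): 70 − 28 = 42 left.
March 1889 has 31 days: 42 − 31 = 11 left.
11 days into April 1889 → April 11, 1889.
Going back 29 weeks (= 203 days) from April 11, 1889:
Going back 11 days from April 11, 1889 reaches the end of the previous month; 203 − 11 = 192 left.
March 1889 has 31 days: 192 − 31 = 161 left.
February 1889 has 28 days (1889 is not a leap year): 161 − 28 = 133 left.
January 1889 has 31 days: 133 − 31 = 102 left.
December 1888 has 31 days: 102 − 31 = 71 left.
November 1888 has 30 days: 71 − 30 = 41 left.
October 1888 has 31 days: 41 − 31 = 10 left.
September 1888 has 30 days; 30 − 10 = 20 → September 20, 1888.
Going back 25 weeks (= 175 days) from September 20, 1888:
Going back 20 days from September 20, 1888 reaches the end of the previous month; 175 − 20 = 155 left.
August 1888 has 31 days: 155 − 31 = 124 left.
July 1888 has 31 days: 124 − 31 = 93 left.
June 1888 has 30 days: 93 − 30 = 63 left.
May 1888 has 31 days: 63 − 31 = 32 left.
April 1888 has 30 days: 32 − 30 = 2 left.
March 1888 has 31 days; 31 − 2 = 29 → March 29, 1888.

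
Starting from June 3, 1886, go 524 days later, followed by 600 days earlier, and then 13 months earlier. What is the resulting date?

Adding 524 days from June 3, 1886:
June has 30 days, so 30 − 3 = 27 days remain after June 3, 1886; 524 − 27 = 497 left.
July 1886 has 31 days: 497 − 31 = 466 left.
August 1886 has 31 days: 466 − 31 = 435 left.
September 1886 has 30 days: 435 − 30 = 405 left.
October 1886 has 31 days: 405 − 31 = 374 left.
November 1886 has 30 days: 374 − 30 = 344 left.
December 1886 has 31 days: 344 − 31 = 313 left.
January 1887 has 31 days: 313 − 31 = 282 left.
February 1887 has 28 days (1887 is not a leap year): 282 − 28 = 254 left.
March 1887 has 31 days: 254 − 31 = 223 left.
April 1887 has 30 days: 223 − 30 = 193 left.
May 1887 has 31 days: 193 − 31 = 162 left.
June 1887 has 30 days: 162 − 30 = 132 left.
July 1887 has 31 days: 132 − 31 = 101 left.
August 1887 has 31 days: 101 − 31 = 70 left.
September 1887 has 30 days: 70 − 30 = 40 left.
October 1887 has 31 days: 40 − 31 = 9 left.
9 days into November 1887 → November 9, 1887.
Counting back 600 days from November 9, 1887:
Going back 9 days from November 9, 1887 reaches the end of the previous month; 600 − 9 = 591 left.
October 1887 has 31 days: 591 − 31 = 560 left.
September 1887 has 30 days: 560 − 30 = 530 left.
August 1887 has 31 days: 530 − 31 = 499 left.
July 1887 has 31 days: 499 − 31 = 468 left.
June 1887 has 30 days: 468 − 30 = 438 left.
May 1887 has 31 days: 438 − 31 = 407 left.
April 1887 has 30 days: 407 − 30 = 377 left.
March 1887 has 31 days: 377 − 31 = 346 left.
February 1887 has 28 days (1887 is not a leap year): 346 − 28 = 318 left.
January 1887 has 31 days: 318 − 31 = 287 left.
December 1886 has 31 days: 287 − 31 = 256 left.
November 1886 has 30 days: 256 − 30 = 226 left.
October 1886 has 31 days: 226 − 31 = 195 left.
September 1886 has 30 days: 195 − 30 = 165 left.
August 1886 has 31 days: 165 − 31 = 134 left.
July 1886 has 31 days: 134 − 31 = 103 left.
June 1886 has 30 days: 103 − 30 = 73 left.
May 1886 has 31 days: 73 − 31 = 42 left.
April 1886 has 30 days: 42 − 30 = 12 left.
March 1886 has 31 days; 31 − 12 = 19 → March 19, 1886.
Subtracting 13 months from March 19, 1886:
month 3 − 13 = -10, which is month 2 of year 1885 → February 1885.
Day 19 is valid in February, giving February 19, 1885.

February 19, 1885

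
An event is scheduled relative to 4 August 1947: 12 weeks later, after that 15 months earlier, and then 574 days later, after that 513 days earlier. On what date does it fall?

Advancing 12 weeks (= 84 days) from August 4, 1947:
August has 31 days, so 31 − 4 = 27 days remain after August 4, 1947; 84 − 27 = 57 left.
September 1947 has 30 days: 57 − 30 = 27 left.
27 days into October 1947 → October 27, 1947.
Subtracting 15 months from October 27, 1947:
month 10 − 15 = -5, which is month 7 of year 1946 → July 1946.
Day 27 is valid in July, giving July 27, 1946.
Adding 574 days from July 27, 1946:
July has 31 days, so 31 − 27 = 4 days remain after July 27, 1946; 574 − 4 = 570 left.
August 1946 has 31 days: 570 − 31 = 539 left.
September 1946 has 30 days: 539 − 30 = 509 left.
October 1946 has 31 days: 509 − 31 = 478 left.
November 1946 has 30 days: 478 − 30 = 448 left.
December 1946 has 31 days: 448 − 31 = 417 left.
January 1947 has 31 days: 417 − 31 = 386 left.
February 1947 has 28 days (1947 is not a leap year): 386 − 28 = 358 left.
March 1947 has 31 days: 358 − 31 = 327 left.
April 1947 has 30 days: 327 − 30 = 297 left.
May 1947 has 31 days: 297 − 31 = 266 left.
June 1947 has 30 days: 266 − 30 = 236 left.
July 1947 has 31 days: 236 − 31 = 205 left.
August 1947 has 31 days: 205 − 31 = 174 left.
September 1947 has 30 days: 174 − 30 = 144 left.
October 1947 has 31 days: 144 − 31 = 113 left.
November 1947 has 30 days: 113 − 30 = 83 left.
December 1947 has 31 days: 83 − 31 = 52 left.
January 1948 has 31 days: 52 − 31 = 21 left.
21 days into February 1948 → February 21, 1948.
Counting back 513 days from February 21, 1948:
Going back 21 days from February 21, 1948 reaches the end of the previous month; 513 − 21 = 492 left.
January 1948 has 31 days: 492 − 31 = 461 left.
December 1947 has 31 days: 461 − 31 = 430 left.
November 1947 has 30 days: 430 − 30 = 400 left.
October 1947 has 31 days: 400 − 31 = 369 left.
September 1947 has 30 days: 369 − 30 = 339 left.
August 1947 has 31 days: 339 − 31 = 308 left.
July 1947 has 31 days: 308 − 31 = 277 left.
June 1947 has 30 days: 277 − 30 = 247 left.
May 1947 has 31 days: 247 − 31 = 216 left.
April 1947 has 30 days: 216 − 30 = 186 left.
March 1947 has 31 days: 186 − 31 = 155 left.
February 1947 has 28 days (1947 is not a leap year): 155 − 28 = 127 left.
January 1947 has 31 days: 127 − 31 = 96 left.
December 1946 has 31 days: 96 − 31 = 65 left.
November 1946 has 30 days: 65 − 30 = 35 left.
October 1946 has 31 days: 35 − 31 = 4 left.
September 1946 has 30 days; 30 − 4 = 26 → September 26, 1946.

September 26, 1946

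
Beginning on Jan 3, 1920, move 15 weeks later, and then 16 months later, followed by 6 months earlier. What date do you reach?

Adding 15 weeks (= 105 days) from January 3, 1920:
January has 31 days, so 31 − 3 = 28 days remain after January 3, 1920; 105 − 28 = 77 left.
February 1920 has 29 days (1920 is a leap year): 77 − 29 = 48 left.
March 1920 has 31 days: 48 − 31 = 17 left.
17 days into April 1920 → April 17, 1920.
Counting forward 16 months from April 17, 1920:
month 4 + 16 = 20, which is month 8 of year 1921 → August 1921.
Day 17 is valid in August, giving August 17, 1921.
Counting back 6 months from August 17, 1921:
month 8 − 6 = 2 → February 1921.
Day 17 is valid in February, giving February 17, 1921.

February 17, 1921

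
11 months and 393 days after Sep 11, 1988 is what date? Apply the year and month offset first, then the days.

Advancing 11 months and 393 days from September 11, 1988: first the month/year part, then the days.
month 9 + 11 = 20, which is month 8 of year 1989 → August 1989.
Day 11 is valid in August, giving August 11, 1989.
Now add 393 days from August 11, 1989.
August has 31 days, so 31 − 11 = 20 days remain after August 11, 1989; 393 − 20 = 373 left.
September 1989 has 30 days: 373 − 30 = 343 left.
October 1989 has 31 days: 343 − 31 = 312 left.
November 1989 has 30 days: 312 − 30 = 282 left.
December 1989 has 31 days: 282 − 31 = 251 left.
January 1990 has 31 days: 251 − 31 = 220 left.
February 1990 has 28 days (1990 is not a leap year): 220 − 28 = 192 left.
March 1990 has 31 days: 192 − 31 = 161 left.
April 1990 has 30 days: 161 − 30 = 131 left.
May 1990 has 31 days: 131 − 31 = 100 left.
June 1990 has 30 days: 100 − 30 = 70 left.
July 1990 has 31 days: 70 − 31 = 39 left.
August 1990 has 31 days: 39 − 31 = 8 left.
8 days into September 1990 → September 8, 1990.

September 8, 1990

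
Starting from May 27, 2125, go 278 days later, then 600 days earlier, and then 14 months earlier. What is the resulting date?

Adding 278 days from May 27, 2125:
May has 31 days, so 31 − 27 = 4 days remain after May 27, 2125; 278 − 4 = 274 left.
June 2125 has 30 days: 274 − 30 = 244 left.
July 2125 has 31 days: 244 − 31 = 213 left.
August 2125 has 31 days: 213 − 31 = 182 left.
September 2125 has 30 days: 182 − 30 = 152 left.
October 2125 has 31 days: 152 − 31 = 121 left.
November 2125 has 30 days: 121 − 30 = 91 left.
December 2125 has 31 days: 91 − 31 = 60 left.
January 2126 has 31 days: 60 − 31 = 29 left.
February 2126 has 28 days (2126 is not a leap year): 29 − 28 = 1 left.
1 day into March 2126 → March 1, 2126.
Subtracting 600 days from March 1, 2126:
Going back 1 day from March 1, 2126 reaches the end of the previous month; 600 − 1 = 599 left.
February 2126 has 28 days (2126 is not a leap year): 599 − 28 = 571 left.
January 2126 has 31 days: 571 − 31 = 540 left.
December 2125 has 31 days: 540 − 31 = 509 left.
November 2125 has 30 days: 509 − 30 = 479 left.
October 2125 has 31 days: 479 − 31 = 448 left.
September 2125 has 30 days: 448 − 30 = 418 left.
August 2125 has 31 days: 418 − 31 = 387 left.
July 2125 has 31 days: 387 − 31 = 356 left.
June 2125 has 30 days: 356 − 30 = 326 left.
May 2125 has 31 days: 326 − 31 = 295 left.
April 2125 has 30 days: 295 − 30 = 265 left.
March 2125 has 31 days: 265 − 31 = 234 left.
February 2125 has 28 days (2125 is not a leap year): 234 − 28 = 206 left.
January 2125 has 31 days: 206 − 31 = 175 left.
December 2124 has 31 days: 175 − 31 = 144 left.
November 2124 has 30 days: 144 − 30 = 114 left.
October 2124 has 31 days: 114 − 31 = 83 left.
September 2124 has 30 days: 83 − 30 = 53 left.
August 2124 has 31 days: 53 − 31 = 22 left.
July 2124 has 31 days; 31 − 22 = 9 → July 9, 2124.
Subtracting 14 months from July 9, 2124:
month 7 − 14 = -7, which is month 5 of year 2123 → May 2123.
Day 9 is valid in May, giving May 9, 2123.

May 9, 2123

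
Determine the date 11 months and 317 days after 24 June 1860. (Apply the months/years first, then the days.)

Adding 11 months and 317 days from June 24, 1860: first the month/year part, then the days.
month 6 + 11 = 17, which is month 5 of year 1861 → May 1861.
Day 24 is valid in May, giving May 24, 1861.
Now add 317 days from May 24, 1861.
May has 31 days, so 31 − 24 = 7 days remain after May 24, 1861; 317 − 7 = 310 left.
June 1861 has 30 days: 310 − 30 = 280 left.
July 1861 has 31 days: 280 − 31 = 249 left.
August 1861 has 31 days: 249 − 31 = 218 left.
September 1861 has 30 days: 218 − 30 = 188 left.
October 1861 has 31 days: 188 − 31 = 157 left.
November 1861 has 30 days: 157 − 30 = 127 left.
December 1861 has 31 days: 127 − 31 = 96 left.
January 1862 has 31 days: 96 − 31 = 65 left.
February 1862 has 28 days (1862 is not a leap year): 65 − 28 = 37 left.
March 1862 has 31 days: 37 − 31 = 6 left.
6 days into April 1862 → April 6, 1862.

April 6, 1862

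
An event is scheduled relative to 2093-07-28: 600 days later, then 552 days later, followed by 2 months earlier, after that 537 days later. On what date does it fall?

January 10, 2098

Advancing 600 days from July 28, 2093:
July has 31 days, so 31 − 28 = 3 days remain after July 28, 2093; 600 − 3 = 597 left.
August 2093 has 31 days: 597 − 31 = 566 left.
September 2093 has 30 days: 566 − 30 = 536 left.
October 2093 has 31 days: 536 − 31 = 505 left.
November 2093 has 30 days: 505 − 30 = 475 left.
December 2093 has 31 days: 475 − 31 = 444 left.
January 2094 has 31 days: 444 − 31 = 413 left.
February 2094 has 28 days (2094 is not a leap year): 413 − 28 = 385 left.
March 2094 has 31 days: 385 − 31 = 354 left.
April 2094 has 30 days: 354 − 30 = 324 left.
May 2094 has 31 days: 324 − 31 = 293 left.
June 2094 has 30 days: 293 − 30 = 263 left.
July 2094 has 31 days: 263 − 31 = 232 left.
August 2094 has 31 days: 232 − 31 = 201 left.
September 2094 has 30 days: 201 − 30 = 171 left.
October 2094 has 31 days: 171 − 31 = 140 left.
November 2094 has 30 days: 140 − 30 = 110 left.
December 2094 has 31 days: 110 − 31 = 79 left.
January 2095 has 31 days: 79 − 31 = 48 left.
February 2095 has 28 days (2095 is not a leap year): 48 − 28 = 20 left.
20 days into March 2095 → March 20, 2095.
Adding 552 days from March 20, 2095:
March has 31 days, so 31 − 20 = 11 days remain after March 20, 2095; 552 − 11 = 541 left.
April 2095 has 30 days: 541 − 30 = 511 left.
May 2095 has 31 days: 511 − 31 = 480 left.
June 2095 has 30 days: 480 − 30 = 450 left.
July 2095 has 31 days: 450 − 31 = 419 left.
August 2095 has 31 days: 419 − 31 = 388 left.
September 2095 has 30 days: 388 − 30 = 358 left.
October 2095 has 31 days: 358 − 31 = 327 left.
November 2095 has 30 days: 327 − 30 = 297 left.
December 2095 has 31 days: 297 − 31 = 266 left.
January 2096 has 31 days: 266 − 31 = 235 left.
February 2096 has 29 days (2096 is a leap year): 235 − 29 = 206 left.
March 2096 has 31 days: 206 − 31 = 175 left.
April 2096 has 30 days: 175 − 30 = 145 left.
May 2096 has 31 days: 145 − 31 = 114 left.
June 2096 has 30 days: 114 − 30 = 84 left.
July 2096 has 31 days: 84 − 31 = 53 left.
August 2096 has 31 days: 53 − 31 = 22 left.
22 days into September 2096 → September 22, 2096.
Subtracting 2 months from September 22, 2096:
month 9 − 2 = 7 → July 2096.
Day 22 is valid in July, giving July 22, 2096.
Adding 537 days from July 22, 2096:
July has 31 days, so 31 − 22 = 9 days remain after July 22, 2096; 537 − 9 = 528 left.
August 2096 has 31 days: 528 − 31 = 497 left.
September 2096 has 30 days: 497 − 30 = 467 left.
October 2096 has 31 days: 467 − 31 = 436 left.
November 2096 has 30 days: 436 − 30 = 406 left.
December 2096 has 31 days: 406 − 31 = 375 left.
January 2097 has 31 days: 375 − 31 = 344 left.
February 2097 has 28 days (2097 is not a leap year): 344 − 28 = 316 left.
March 2097 has 31 days: 316 − 31 = 285 left.
April 2097 has 30 days: 285 − 30 = 255 left.
May 2097 has 31 days: 255 − 31 = 224 left.
June 2097 has 30 days: 224 − 30 = 194 left.
July 2097 has 31 days: 194 − 31 = 163 left.
August 2097 has 31 days: 163 − 31 = 132 left.
September 2097 has 30 days: 132 − 30 = 102 left.
October 2097 has 31 days: 102 − 31 = 71 left.
November 2097 has 30 days: 71 − 30 = 41 left.
December 2097 has 31 days: 41 − 31 = 10 left.
10 days into January 2098 → January 10, 2098.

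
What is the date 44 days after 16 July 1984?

Adding 44 days from July 16, 1984.
July has 31 days, so 31 − 16 = 15 days remain after July 16, 1984; 44 − 15 = 29 left.
29 days into August 1984 → August 29, 1984.

August 29, 1984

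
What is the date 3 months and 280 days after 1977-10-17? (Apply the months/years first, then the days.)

October 24, 1978

Adding 3 months and 280 days from October 17, 1977: first the month/year part, then the days.
month 10 + 3 = 13, which is month 1 of year 1978 → January 1978.
Day 17 is valid in January, giving January 17, 1978.
Now add 280 days from January 17, 1978.
January has 31 days, so 31 − 17 = 14 days remain after January 17, 1978; 280 − 14 = 266 left.
February 1978 has 28 days (1978 is not a leap year): 266 − 28 = 238 left.
March 1978 has 31 days: 238 − 31 = 207 left.
April 1978 has 30 days: 207 − 30 = 177 left.
May 1978 has 31 days: 177 − 31 = 146 left.
June 1978 has 30 days: 146 − 30 = 116 left.
July 1978 has 31 days: 116 − 31 = 85 left.
August 1978 has 31 days: 85 − 31 = 54 left.
September 1978 has 30 days: 54 − 30 = 24 left.
24 days into October 1978 → October 24, 1978.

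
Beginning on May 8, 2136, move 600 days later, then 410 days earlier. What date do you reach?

November 14, 2136

Advancing 600 days from May 8, 2136:
May has 31 days, so 31 − 8 = 23 days remain after May 8, 2136; 600 − 23 = 577 left.
June 2136 has 30 days: 577 − 30 = 547 left.
July 2136 has 31 days: 547 − 31 = 516 left.
August 2136 has 31 days: 516 − 31 = 485 left.
September 2136 has 30 days: 485 − 30 = 455 left.
October 2136 has 31 days: 455 − 31 = 424 left.
November 2136 has 30 days: 424 − 30 = 394 left.
December 2136 has 31 days: 394 − 31 = 363 left.
January 2137 has 31 days: 363 − 31 = 332 left.
February 2137 has 28 days (2137 is not a leap year): 332 − 28 = 304 left.
March 2137 has 31 days: 304 − 31 = 273 left.
April 2137 has 30 days: 273 − 30 = 243 left.
May 2137 has 31 days: 243 − 31 = 212 left.
June 2137 has 30 days: 212 − 30 = 182 left.
July 2137 has 31 days: 182 − 31 = 151 left.
August 2137 has 31 days: 151 − 31 = 120 left.
September 2137 has 30 days: 120 − 30 = 90 left.
October 2137 has 31 days: 90 − 31 = 59 left.
November 2137 has 30 days: 59 − 30 = 29 left.
29 days into December 2137 → December 29, 2137.
Subtracting 410 days from December 29, 2137:
Going back 29 days from December 29, 2137 reaches the end of the previous month; 410 − 29 = 381 left.
November 2137 has 30 days: 381 − 30 = 351 left.
October 2137 has 31 days: 351 − 31 = 320 left.
September 2137 has 30 days: 320 − 30 = 290 left.
August 2137 has 31 days: 290 − 31 = 259 left.
July 2137 has 31 days: 259 − 31 = 228 left.
June 2137 has 30 days: 228 − 30 = 198 left.
May 2137 has 31 days: 198 − 31 = 167 left.
April 2137 has 30 days: 167 − 30 = 137 left.
March 2137 has 31 days: 137 − 31 = 106 left.
February 2137 has 28 days (2137 is not a leap year): 106 − 28 = 78 left.
January 2137 has 31 days: 78 − 31 = 47 left.
December 2136 has 31 days: 47 − 31 = 16 left.
November 2136 has 30 days; 30 − 16 = 14 → November 14, 2136.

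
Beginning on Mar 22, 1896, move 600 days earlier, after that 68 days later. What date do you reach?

Going back 600 days from March 22, 1896:
Going back 22 days from March 22, 1896 reaches the end of the previous month; 600 − 22 = 578 left.
February 1896 has 29 days (1896 is a leap year): 578 − 29 = 549 left.
January 1896 has 31 days: 549 − 31 = 518 left.
December 1895 has 31 days: 518 − 31 = 487 left.
November 1895 has 30 days: 487 − 30 = 457 left.
October 1895 has 31 days: 457 − 31 = 426 left.
September 1895 has 30 days: 426 − 30 = 396 left.
August 1895 has 31 days: 396 − 31 = 365 left.
July 1895 has 31 days: 365 − 31 = 334 left.
June 1895 has 30 days: 334 − 30 = 304 left.
May 1895 has 31 days: 304 − 31 = 273 left.
April 1895 has 30 days: 273 − 30 = 243 left.
March 1895 has 31 days: 243 − 31 = 212 left.
February 1895 has 28 days (1895 is not a leap year): 212 − 28 = 184 left.
January 1895 has 31 days: 184 − 31 = 153 left.
December 1894 has 31 days: 153 − 31 = 122 left.
November 1894 has 30 days: 122 − 30 = 92 left.
October 1894 has 31 days: 92 − 31 = 61 left.
September 1894 has 30 days: 61 − 30 = 31 left.
August 1894 has 31 days: 31 − 31 = 0 left.
July 1894 has 31 days; 31 − 0 = 31 → July 31, 1894.
Adding 68 days from July 31, 1894:
July has 31 days, so 31 − 31 = 0 days remain after July 31, 1894; 68 − 0 = 68 left.
August 1894 has 31 days: 68 − 31 = 37 left.
September 1894 has 30 days: 37 − 30 = 7 left.
7 days into October 1894 → October 7, 1894.

October 7, 1894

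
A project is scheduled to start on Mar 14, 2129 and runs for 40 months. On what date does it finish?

July 14, 2132

Counting forward 40 months from March 14, 2129.
month 3 + 40 = 43, which is month 7 of year 2132 → July 2132.
Day 14 is valid in July, giving July 14, 2132.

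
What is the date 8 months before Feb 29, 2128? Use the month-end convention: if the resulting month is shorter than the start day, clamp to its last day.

Counting back 8 months from February 29, 2128.
month 2 − 8 = -6, which is month 6 of year 2127 → June 2127.
Day 29 is valid in June, giving June 29, 2127.

June 29, 2127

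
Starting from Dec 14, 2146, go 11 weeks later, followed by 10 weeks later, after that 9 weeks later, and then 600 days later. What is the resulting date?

March 3, 2149

Counting forward 11 weeks (= 77 days) from December 14, 2146:
December has 31 days, so 31 − 14 = 17 days remain after December 14, 2146; 77 − 17 = 60 left.
January 2147 has 31 days: 60 − 31 = 29 left.
February 2147 has 28 days (2147 is not a leap year): 29 − 28 = 1 left.
1 day into March 2147 → March 1, 2147.
Advancing 10 weeks (= 70 days) from March 1, 2147:
March has 31 days, so 31 − 1 = 30 days remain after March 1, 2147; 70 − 30 = 40 left.
April 2147 has 30 days: 40 − 30 = 10 left.
10 days into May 2147 → May 10, 2147.
Counting forward 9 weeks (= 63 days) from May 10, 2147:
May has 31 days, so 31 − 10 = 21 days remain after May 10, 2147; 63 − 21 = 42 left.
June 2147 has 30 days: 42 − 30 = 12 left.
12 days into July 2147 → July 12, 2147.
Advancing 600 days from July 12, 2147:
July has 31 days, so 31 − 12 = 19 days remain after July 12, 2147; 600 − 19 = 581 left.
August 2147 has 31 days: 581 − 31 = 550 left.
September 2147 has 30 days: 550 − 30 = 520 left.
October 2147 has 31 days: 520 − 31 = 489 left.
November 2147 has 30 days: 489 − 30 = 459 left.
December 2147 has 31 days: 459 − 31 = 428 left.
January 2148 has 31 days: 428 − 31 = 397 left.
February 2148 has 29 days (2148 is a leap year): 397 − 29 = 368 left.
March 2148 has 31 days: 368 − 31 = 337 left.
April 2148 has 30 days: 337 − 30 = 307 left.
May 2148 has 31 days: 307 − 31 = 276 left.
June 2148 has 30 days: 276 − 30 = 246 left.
July 2148 has 31 days: 246 − 31 = 215 left.
August 2148 has 31 days: 215 − 31 = 184 left.
September 2148 has 30 days: 184 − 30 = 154 left.
October 2148 has 31 days: 154 − 31 = 123 left.
November 2148 has 30 days: 123 − 30 = 93 left.
December 2148 has 31 days: 93 − 31 = 62 left.
January 2149 has 31 days: 62 − 31 = 31 left.
February 2149 has 28 days (2149 is not a leap year): 31 − 28 = 3 left.
3 days into March 2149 → March 3, 2149.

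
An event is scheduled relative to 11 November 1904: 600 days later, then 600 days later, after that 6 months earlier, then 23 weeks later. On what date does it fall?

Adding 600 days from November 11, 1904:
November has 30 days, so 30 − 11 = 19 days remain after November 11, 1904; 600 − 19 = 581 left.
December 1904 has 31 days: 581 − 31 = 550 left.
January 1905 has 31 days: 550 − 31 = 519 left.
February 1905 has 28 days (1905 is not a leap year): 519 − 28 = 491 left.
March 1905 has 31 days: 491 − 31 = 460 left.
April 1905 has 30 days: 460 − 30 = 430 left.
May 1905 has 31 days: 430 − 31 = 399 left.
June 1905 has 30 days: 399 − 30 = 369 left.
July 1905 has 31 days: 369 − 31 = 338 left.
August 1905 has 31 days: 338 − 31 = 307 left.
September 1905 has 30 days: 307 − 30 = 277 left.
October 1905 has 31 days: 277 − 31 = 246 left.
November 1905 has 30 days: 246 − 30 = 216 left.
December 1905 has 31 days: 216 − 31 = 185 left.
January 1906 has 31 days: 185 − 31 = 154 left.
February 1906 has 28 days (1906 is not a leap year): 154 − 28 = 126 left.
March 1906 has 31 days: 126 − 31 = 95 left.
April 1906 has 30 days: 95 − 30 = 65 left.
May 1906 has 31 days: 65 − 31 = 34 left.
June 1906 has 30 days: 34 − 30 = 4 left.
4 days into July 1906 → July 4, 1906.
Adding 600 days from July 4, 1906:
July has 31 days, so 31 − 4 = 27 days remain after July 4, 1906; 600 − 27 = 573 left.
August 1906 has 31 days: 573 − 31 = 542 left.
September 1906 has 30 days: 542 − 30 = 512 left.
October 1906 has 31 days: 512 − 31 = 481 left.
November 1906 has 30 days: 481 − 30 = 451 left.
December 1906 has 31 days: 451 − 31 = 420 left.
January 1907 has 31 days: 420 − 31 = 389 left.
February 1907 has 28 days (1907 is not a leap year): 389 − 28 = 361 left.
March 1907 has 31 days: 361 − 31 = 330 left.
April 1907 has 30 days: 330 − 30 = 300 left.
May 1907 has 31 days: 300 − 31 = 269 left.
June 1907 has 30 days: 269 − 30 = 239 left.
July 1907 has 31 days: 239 − 31 = 208 left.
August 1907 has 31 days: 208 − 31 = 177 left.
September 1907 has 30 days: 177 − 30 = 147 left.
October 1907 has 31 days: 147 − 31 = 116 left.
November 1907 has 30 days: 116 − 30 = 86 left.
December 1907 has 31 days: 86 − 31 = 55 left.
January 1908 has 31 days: 55 − 31 = 24 left.
24 days into February 1908 → February 24, 1908.
Counting back 6 months from February 24, 1908:
month 2 − 6 = -4, which is month 8 of year 1907 → August 1907.
Day 24 is valid in August, giving August 24, 1907.
Counting forward 23 weeks (= 161 days) from August 24, 1907:
August has 31 days, so 31 − 24 = 7 days remain after August 24, 1907; 161 − 7 = 154 left.
September 1907 has 30 days: 154 − 30 = 124 left.
October 1907 has 31 days: 124 − 31 = 93 left.
November 1907 has 30 days: 93 − 30 = 63 left.
December 1907 has 31 days: 63 − 31 = 32 left.
January 1908 has 31 days: 32 − 31 = 1 left.
1 day into February 1908 → February 1, 1908.

February 1, 1908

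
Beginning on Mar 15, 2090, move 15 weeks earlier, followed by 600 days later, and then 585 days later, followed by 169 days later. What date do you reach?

August 15, 2093

Subtracting 15 weeks (= 105 days) from March 15, 2090:
Going back 15 days from March 15, 2090 reaches the end of the previous month; 105 − 15 = 90 left.
February 2090 has 28 days (2090 is not a leap year): 90 − 28 = 62 left.
January 2090 has 31 days: 62 − 31 = 31 left.
December 2089 has 31 days: 31 − 31 = 0 left.
November 2089 has 30 days; 30 − 0 = 30 → November 30, 2089.
Counting forward 600 days from November 30, 2089:
November has 30 days, so 30 − 30 = 0 days remain after November 30, 2089; 600 − 0 = 600 left.
December 2089 has 31 days: 600 − 31 = 569 left.
January 2090 has 31 days: 569 − 31 = 538 left.
February 2090 has 28 days (2090 is not a leap year): 538 − 28 = 510 left.
March 2090 has 31 days: 510 − 31 = 479 left.
April 2090 has 30 days: 479 − 30 = 449 left.
May 2090 has 31 days: 449 − 31 = 418 left.
June 2090 has 30 days: 418 − 30 = 388 left.
July 2090 has 31 days: 388 − 31 = 357 left.
August 2090 has 31 days: 357 − 31 = 326 left.
September 2090 has 30 days: 326 − 30 = 296 left.
October 2090 has 31 days: 296 − 31 = 265 left.
November 2090 has 30 days: 265 − 30 = 235 left.
December 2090 has 31 days: 235 − 31 = 204 left.
January 2091 has 31 days: 204 − 31 = 173 left.
February 2091 has 28 days (2091 is not a leap year): 173 − 28 = 145 left.
March 2091 has 31 days: 145 − 31 = 114 left.
April 2091 has 30 days: 114 − 30 = 84 left.
May 2091 has 31 days: 84 − 31 = 53 left.
June 2091 has 30 days: 53 − 30 = 23 left.
23 days into July 2091 → July 23, 2091.
Counting forward 585 days from July 23, 2091:
July has 31 days, so 31 − 23 = 8 days remain after July 23, 2091; 585 − 8 = 577 left.
August 2091 has 31 days: 577 − 31 = 546 left.
September 2091 has 30 days: 546 − 30 = 516 left.
October 2091 has 31 days: 516 − 31 = 485 left.
November 2091 has 30 days: 485 − 30 = 455 left.
December 2091 has 31 days: 455 − 31 = 424 left.
January 2092 has 31 days: 424 − 31 = 393 left.
February 2092 has 29 days (2092 is a leap year): 393 − 29 = 364 left.
March 2092 has 31 days: 364 − 31 = 333 left.
April 2092 has 30 days: 333 − 30 = 303 left.
May 2092 has 31 days: 303 − 31 = 272 left.
June 2092 has 30 days: 272 − 30 = 242 left.
July 2092 has 31 days: 242 − 31 = 211 left.
August 2092 has 31 days: 211 − 31 = 180 left.
September 2092 has 30 days: 180 − 30 = 150 left.
October 2092 has 31 days: 150 − 31 = 119 left.
November 2092 has 30 days: 119 − 30 = 89 left.
December 2092 has 31 days: 89 − 31 = 58 left.
January 2093 has 31 days: 58 − 31 = 27 left.
27 days into February 2093 → February 27, 2093.
Adding 169 days from February 27, 2093:
February has 28 days, so 28 − 27 = 1 day remains after February 27, 2093; 169 − 1 = 168 left.
March 2093 has 31 days: 168 − 31 = 137 left.
April 2093 has 30 days: 137 − 30 = 107 left.
May 2093 has 31 days: 107 − 31 = 76 left.
June 2093 has 30 days: 76 − 30 = 46 left.
July 2093 has 31 days: 46 − 31 = 15 left.
15 days into August 2093 → August 15, 2093.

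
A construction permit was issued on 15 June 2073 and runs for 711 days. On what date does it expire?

May 27, 2075

Advancing 711 days from June 15, 2073.
June has 30 days, so 30 − 15 = 15 days remain after June 15, 2073; 711 − 15 = 696 left.
July 2073 has 31 days: 696 − 31 = 665 left.
August 2073 has 31 days: 665 − 31 = 634 left.
September 2073 has 30 days: 634 − 30 = 604 left.
October 2073 has 31 days: 604 − 31 = 573 left.
November 2073 has 30 days: 573 − 30 = 543 left.
December 2073 has 31 days: 543 − 31 = 512 left.
January 2074 has 31 days: 512 − 31 = 481 left.
February 2074 has 28 days (2074 is not a leap year): 481 − 28 = 453 left.
March 2074 has 31 days: 453 − 31 = 422 left.
April 2074 has 30 days: 422 − 30 = 392 left.
May 2074 has 31 days: 392 − 31 = 361 left.
June 2074 has 30 days: 361 − 30 = 331 left.
July 2074 has 31 days: 331 − 31 = 300 left.
August 2074 has 31 days: 300 − 31 = 269 left.
September 2074 has 30 days: 269 − 30 = 239 left.
October 2074 has 31 days: 239 − 31 = 208 left.
November 2074 has 30 days: 208 − 30 = 178 left.
December 2074 has 31 days: 178 − 31 = 147 left.
January 2075 has 31 days: 147 − 31 = 116 left.
February 2075 has 28 days (2075 is not a leap year): 116 − 28 = 88 left.
March 2075 has 31 days: 88 − 31 = 57 left.
April 2075 has 30 days: 57 − 30 = 27 left.
27 days into May 2075 → May 27, 2075.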